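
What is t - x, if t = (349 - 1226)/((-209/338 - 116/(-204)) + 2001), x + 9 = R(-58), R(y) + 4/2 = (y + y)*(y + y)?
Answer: -463765180271/34492381 ≈ -13445.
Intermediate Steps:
R(y) = -2 + 4*y² (R(y) = -2 + (y + y)*(y + y) = -2 + (2*y)*(2*y) = -2 + 4*y²)
x = 13445 (x = -9 + (-2 + 4*(-58)²) = -9 + (-2 + 4*3364) = -9 + (-2 + 13456) = -9 + 13454 = 13445)
t = -15117726/34492381 (t = -877/((-209*1/338 - 116*(-1/204)) + 2001) = -877/((-209/338 + 29/51) + 2001) = -877/(-857/17238 + 2001) = -877/34492381/17238 = -877*17238/34492381 = -15117726/34492381 ≈ -0.43829)
t - x = -15117726/34492381 - 1*13445 = -15117726/34492381 - 13445 = -463765180271/34492381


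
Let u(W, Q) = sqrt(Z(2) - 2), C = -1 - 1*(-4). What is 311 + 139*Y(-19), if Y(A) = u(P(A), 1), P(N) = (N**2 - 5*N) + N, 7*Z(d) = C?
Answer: 311 + 139*I*sqrt(77)/7 ≈ 311.0 + 174.25*I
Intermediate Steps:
C = 3 (C = -1 + 4 = 3)
Z(d) = 3/7 (Z(d) = (1/7)*3 = 3/7)
P(N) = N**2 - 4*N
u(W, Q) = I*sqrt(77)/7 (u(W, Q) = sqrt(3/7 - 2) = sqrt(-11/7) = I*sqrt(77)/7)
Y(A) = I*sqrt(77)/7
311 + 139*Y(-19) = 311 + 139*(I*sqrt(77)/7) = 311 + 139*I*sqrt(77)/7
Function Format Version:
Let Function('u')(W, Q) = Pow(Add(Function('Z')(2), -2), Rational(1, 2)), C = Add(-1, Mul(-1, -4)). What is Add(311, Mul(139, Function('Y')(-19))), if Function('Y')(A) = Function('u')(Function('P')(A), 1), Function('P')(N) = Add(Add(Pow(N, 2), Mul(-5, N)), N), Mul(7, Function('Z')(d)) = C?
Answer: Add(311, Mul(Rational(139, 7), I, Pow(77, Rational(1, 2)))) ≈ Add(311.00, Mul(174.25, I))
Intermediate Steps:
C = 3 (C = Add(-1, 4) = 3)
Function('Z')(d) = Rational(3, 7) (Function('Z')(d) = Mul(Rational(1, 7), 3) = Rational(3, 7))
Function('P')(N) = Add(Pow(N, 2), Mul(-4, N))
Function('u')(W, Q) = Mul(Rational(1, 7), I, Pow(77, Rational(1, 2))) (Function('u')(W, Q) = Pow(Add(Rational(3, 7), -2), Rational(1, 2)) = Pow(Rational(-11, 7), Rational(1, 2)) = Mul(Rational(1, 7), I, Pow(77, Rational(1, 2))))
Function('Y')(A) = Mul(Rational(1, 7), I, Pow(77, Rational(1, 2)))
Add(311, Mul(139, Function('Y')(-19))) = Add(311, Mul(139, Mul(Rational(1, 7), I, Pow(77, Rational(1, 2))))) = Add(311, Mul(Rational(139, 7), I, Pow(77, Rational(1, 2))))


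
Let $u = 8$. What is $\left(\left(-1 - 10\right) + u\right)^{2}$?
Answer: $9$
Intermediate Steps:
$\left(\left(-1 - 10\right) + u\right)^{2} = \left(\left(-1 - 10\right) + 8\right)^{2} = \left(-11 + 8\right)^{2} = \left(-3\right)^{2} = 9$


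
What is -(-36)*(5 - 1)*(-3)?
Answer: -432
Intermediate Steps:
-(-36)*(5 - 1)*(-3) = -(-36)*4*(-3) = -9*(-16)*(-3) = 144*(-3) = -432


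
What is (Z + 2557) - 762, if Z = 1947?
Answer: 3742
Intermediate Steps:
(Z + 2557) - 762 = (1947 + 2557) - 762 = 4504 - 762 = 3742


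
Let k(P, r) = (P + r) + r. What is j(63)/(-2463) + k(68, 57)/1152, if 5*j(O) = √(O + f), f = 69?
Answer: 91/576 - 2*√33/12315 ≈ 0.15705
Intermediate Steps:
k(P, r) = P + 2*r
j(O) = √(69 + O)/5 (j(O) = √(O + 69)/5 = √(69 + O)/5)
j(63)/(-2463) + k(68, 57)/1152 = (√(69 + 63)/5)/(-2463) + (68 + 2*57)/1152 = (√132/5)*(-1/2463) + (68 + 114)*(1/1152) = ((2*√33)/5)*(-1/2463) + 182*(1/1152) = (2*√33/5)*(-1/2463) + 91/576 = -2*√33/12315 + 91/576 = 91/576 - 2*√33/12315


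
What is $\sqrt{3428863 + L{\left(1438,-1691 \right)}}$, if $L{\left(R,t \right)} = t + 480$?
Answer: $2 \sqrt{856913} \approx 1851.4$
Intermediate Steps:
$L{\left(R,t \right)} = 480 + t$
$\sqrt{3428863 + L{\left(1438,-1691 \right)}} = \sqrt{3428863 + \left(480 - 1691\right)} = \sqrt{3428863 - 1211} = \sqrt{3427652} = 2 \sqrt{856913}$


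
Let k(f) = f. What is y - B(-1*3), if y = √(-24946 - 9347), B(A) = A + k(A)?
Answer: 6 + I*√34293 ≈ 6.0 + 185.18*I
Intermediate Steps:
B(A) = 2*A (B(A) = A + A = 2*A)
y = I*√34293 (y = √(-34293) = I*√34293 ≈ 185.18*I)
y - B(-1*3) = I*√34293 - 2*(-1*3) = I*√34293 - 2*(-3) = I*√34293 - 1*(-6) = I*√34293 + 6 = 6 + I*√34293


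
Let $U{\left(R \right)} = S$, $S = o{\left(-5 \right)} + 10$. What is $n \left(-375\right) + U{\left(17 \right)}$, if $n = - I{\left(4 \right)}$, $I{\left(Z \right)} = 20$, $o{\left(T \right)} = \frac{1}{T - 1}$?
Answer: $\frac{45059}{6} \approx 7509.8$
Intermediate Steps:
$o{\left(T \right)} = \frac{1}{-1 + T}$
$S = \frac{59}{6}$ ($S = \frac{1}{-1 - 5} + 10 = \frac{1}{-6} + 10 = - \frac{1}{6} + 10 = \frac{59}{6} \approx 9.8333$)
$U{\left(R \right)} = \frac{59}{6}$
$n = -20$ ($n = \left(-1\right) 20 = -20$)
$n \left(-375\right) + U{\left(17 \right)} = \left(-20\right) \left(-375\right) + \frac{59}{6} = 7500 + \frac{59}{6} = \frac{45059}{6}$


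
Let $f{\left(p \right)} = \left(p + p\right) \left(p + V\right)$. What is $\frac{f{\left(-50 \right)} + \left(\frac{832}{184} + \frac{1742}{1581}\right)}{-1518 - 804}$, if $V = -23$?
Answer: $- \frac{132827195}{42217443} \approx -3.1463$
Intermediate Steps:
$f{\left(p \right)} = 2 p \left(-23 + p\right)$ ($f{\left(p \right)} = \left(p + p\right) \left(p - 23\right) = 2 p \left(-23 + p\right)$)
$\frac{f{\left(-50 \right)} + \left(\frac{832}{184} + \frac{1742}{1581}\right)}{-1518 - 804} = \frac{2 \left(-50\right) \left(-23 - 50\right) + \left(\frac{832}{184} + \frac{1742}{1581}\right)}{-1518 - 804} = \frac{2 \left(-50\right) \left(-73\right) + \left(832 \cdot \frac{1}{184} + 1742 \cdot \frac{1}{1581}\right)}{-2322} = \left(7300 + \left(\frac{104}{23} + \frac{1742}{1581}\right)\right) \left(- \frac{1}{2322}\right) = \left(7300 + \frac{204490}{36363}\right) \left(- \frac{1}{2322}\right) = \frac{265654390}{36363} \left(- \frac{1}{2322}\right) = - \frac{132827195}{42217443}$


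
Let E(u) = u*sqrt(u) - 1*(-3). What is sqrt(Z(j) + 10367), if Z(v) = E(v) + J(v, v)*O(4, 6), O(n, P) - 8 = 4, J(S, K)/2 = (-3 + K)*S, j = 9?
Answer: sqrt(11693) ≈ 108.13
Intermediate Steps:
J(S, K) = 2*S*(-3 + K) (J(S, K) = 2*((-3 + K)*S) = 2*(S*(-3 + K)) = 2*S*(-3 + K))
O(n, P) = 12 (O(n, P) = 8 + 4 = 12)
E(u) = 3 + u**(3/2) (E(u) = u**(3/2) + 3 = 3 + u**(3/2))
Z(v) = 3 + v**(3/2) + 24*v*(-3 + v) (Z(v) = (3 + v**(3/2)) + (2*v*(-3 + v))*12 = (3 + v**(3/2)) + 24*v*(-3 + v) = 3 + v**(3/2) + 24*v*(-3 + v))
sqrt(Z(j) + 10367) = sqrt((3 + 9**(3/2) + 24*9*(-3 + 9)) + 10367) = sqrt((3 + 27 + 24*9*6) + 10367) = sqrt((3 + 27 + 1296) + 10367) = sqrt(1326 + 10367) = sqrt(11693)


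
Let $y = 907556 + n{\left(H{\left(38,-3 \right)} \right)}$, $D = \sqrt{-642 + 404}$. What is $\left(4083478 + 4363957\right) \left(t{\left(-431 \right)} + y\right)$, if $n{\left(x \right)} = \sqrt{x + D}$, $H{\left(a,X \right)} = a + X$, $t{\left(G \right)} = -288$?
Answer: $7664087457580 + 8447435 \sqrt{35 + i \sqrt{238}} \approx 7.6641 \cdot 10^{12} + 1.0767 \cdot 10^{7} i$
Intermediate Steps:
$D = i \sqrt{238}$ ($D = \sqrt{-238} = i \sqrt{238} \approx 15.427 i$)
$H{\left(a,X \right)} = X + a$
$n{\left(x \right)} = \sqrt{x + i \sqrt{238}}$
$y = 907556 + \sqrt{35 + i \sqrt{238}}$ ($y = 907556 + \sqrt{\left(-3 + 38\right) + i \sqrt{238}} = 907556 + \sqrt{35 + i \sqrt{238}} \approx 9.0756 \cdot 10^{5} + 1.2746 i$)
$\left(4083478 + 4363957\right) \left(t{\left(-431 \right)} + y\right) = \left(4083478 + 4363957\right) \left(-288 + \left(907556 + \sqrt{35 + i \sqrt{238}}\right)\right) = 8447435 \left(907268 + \sqrt{35 + i \sqrt{238}}\right) = 7664087457580 + 8447435 \sqrt{35 + i \sqrt{238}}$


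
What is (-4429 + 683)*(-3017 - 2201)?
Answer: 19546628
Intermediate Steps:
(-4429 + 683)*(-3017 - 2201) = -3746*(-5218) = 19546628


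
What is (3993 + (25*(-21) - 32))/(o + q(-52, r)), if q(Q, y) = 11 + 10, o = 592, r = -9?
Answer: 3436/613 ≈ 5.6052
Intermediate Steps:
q(Q, y) = 21
(3993 + (25*(-21) - 32))/(o + q(-52, r)) = (3993 + (25*(-21) - 32))/(592 + 21) = (3993 + (-525 - 32))/613 = (3993 - 557)*(1/613) = 3436*(1/613) = 3436/613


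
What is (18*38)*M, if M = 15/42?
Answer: 1710/7 ≈ 244.29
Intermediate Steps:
M = 5/14 (M = 15*(1/42) = 5/14 ≈ 0.35714)
(18*38)*M = (18*38)*(5/14) = 684*(5/14) = 1710/7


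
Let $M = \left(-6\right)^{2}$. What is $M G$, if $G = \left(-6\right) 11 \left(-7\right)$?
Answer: $16632$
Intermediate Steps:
$M = 36$
$G = 462$ ($G = \left(-66\right) \left(-7\right) = 462$)
$M G = 36 \cdot 462 = 16632$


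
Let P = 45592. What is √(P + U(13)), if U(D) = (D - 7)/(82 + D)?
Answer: √411468370/95 ≈ 213.52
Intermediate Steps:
U(D) = (-7 + D)/(82 + D)
√(P + U(13)) = √(45592 + (-7 + 13)/(82 + 13)) = √(45592 + 6/95) = √(4331246/95) = √411468370/95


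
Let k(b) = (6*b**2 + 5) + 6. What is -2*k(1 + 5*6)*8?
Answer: -92432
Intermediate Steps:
k(b) = 11 + 6*b**2 (k(b) = (5 + 6*b**2) + 6 = 11 + 6*b**2)
-2*k(1 + 5*6)*8 = -2*(11 + 6*(1 + 5*6)**2)*8 = -2*(11 + 6*(1 + 30)**2)*8 = -2*(11 + 6*31**2)*8 = -2*(11 + 6*961)*8 = -2*(11 + 5766)*8 = -2*5777*8 = -11554*8 = -92432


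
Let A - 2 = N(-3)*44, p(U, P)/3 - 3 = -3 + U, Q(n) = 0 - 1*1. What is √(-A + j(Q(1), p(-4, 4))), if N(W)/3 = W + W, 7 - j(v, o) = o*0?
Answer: √797 ≈ 28.231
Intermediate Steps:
Q(n) = -1 (Q(n) = 0 - 1 = -1)
p(U, P) = 3*U (p(U, P) = 9 + 3*(-3 + U) = 9 + (-9 + 3*U) = 3*U)
j(v, o) = 7 (j(v, o) = 7 - o*0 = 7 - 1*0 = 7 + 0 = 7)
N(W) = 6*W (N(W) = 3*(W + W) = 3*(2*W) = 6*W)
A = -790 (A = 2 + (6*(-3))*44 = 2 - 18*44 = 2 - 792 = -790)
√(-A + j(Q(1), p(-4, 4))) = √(-1*(-790) + 7) = √(790 + 7) = √797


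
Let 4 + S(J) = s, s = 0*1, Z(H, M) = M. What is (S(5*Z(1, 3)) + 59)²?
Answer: 3025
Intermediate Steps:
s = 0
S(J) = -4 (S(J) = -4 + 0 = -4)
(S(5*Z(1, 3)) + 59)² = (-4 + 59)² = 55² = 3025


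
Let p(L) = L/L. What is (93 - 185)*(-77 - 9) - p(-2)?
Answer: 7911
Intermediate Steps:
p(L) = 1
(93 - 185)*(-77 - 9) - p(-2) = (93 - 185)*(-77 - 9) - 1*1 = -92*(-86) - 1 = 7912 - 1 = 7911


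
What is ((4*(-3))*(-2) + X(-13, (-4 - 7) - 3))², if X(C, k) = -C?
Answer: 1369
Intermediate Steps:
((4*(-3))*(-2) + X(-13, (-4 - 7) - 3))² = ((4*(-3))*(-2) - 1*(-13))² = (-12*(-2) + 13)² = (24 + 13)² = 37² = 1369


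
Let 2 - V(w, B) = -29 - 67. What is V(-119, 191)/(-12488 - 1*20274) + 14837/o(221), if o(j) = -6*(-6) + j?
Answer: 243032304/4209917 ≈ 57.729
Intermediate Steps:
V(w, B) = 98 (V(w, B) = 2 - (-29 - 67) = 2 - 1*(-96) = 2 + 96 = 98)
o(j) = 36 + j
V(-119, 191)/(-12488 - 1*20274) + 14837/o(221) = 98/(-12488 - 1*20274) + 14837/(36 + 221) = 98/(-12488 - 20274) + 14837/257 = 98/(-32762) + 14837*(1/257) = 98*(-1/32762) + 14837/257 = -49/16381 + 14837/257 = 243032304/4209917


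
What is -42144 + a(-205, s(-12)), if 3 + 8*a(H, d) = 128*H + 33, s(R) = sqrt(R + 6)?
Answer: -181681/4 ≈ -45420.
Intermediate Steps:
s(R) = sqrt(6 + R)
a(H, d) = 15/4 + 16*H (a(H, d) = -3/8 + (128*H + 33)/8 = -3/8 + (33 + 128*H)/8 = -3/8 + (33/8 + 16*H) = 15/4 + 16*H)
-42144 + a(-205, s(-12)) = -42144 + (15/4 + 16*(-205)) = -42144 + (15/4 - 3280) = -42144 - 13105/4 = -181681/4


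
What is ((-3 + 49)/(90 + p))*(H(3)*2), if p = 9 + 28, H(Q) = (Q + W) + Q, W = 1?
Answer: 644/127 ≈ 5.0709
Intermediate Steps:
H(Q) = 1 + 2*Q (H(Q) = (Q + 1) + Q = (1 + Q) + Q = 1 + 2*Q)
p = 37
((-3 + 49)/(90 + p))*(H(3)*2) = ((-3 + 49)/(90 + 37))*((1 + 2*3)*2) = (46/127)*((1 + 6)*2) = (46*(1/127))*(7*2) = (46/127)*14 = 644/127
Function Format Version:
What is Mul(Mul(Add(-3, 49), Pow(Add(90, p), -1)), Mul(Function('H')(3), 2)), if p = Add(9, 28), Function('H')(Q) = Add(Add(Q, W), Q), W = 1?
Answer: Rational(644, 127) ≈ 5.0709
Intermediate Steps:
Function('H')(Q) = Add(1, Mul(2, Q)) (Function('H')(Q) = Add(Add(Q, 1), Q) = Add(Add(1, Q), Q) = Add(1, Mul(2, Q)))
p = 37
Mul(Mul(Add(-3, 49), Pow(Add(90, p), -1)), Mul(Function('H')(3), 2)) = Mul(Mul(Add(-3, 49), Pow(Add(90, 37), -1)), Mul(Add(1, Mul(2, 3)), 2)) = Mul(Mul(46, Pow(127, -1)), Mul(Add(1, 6), 2)) = Mul(Mul(46, Rational(1, 127)), Mul(7, 2)) = Mul(Rational(46, 127), 14) = Rational(644, 127)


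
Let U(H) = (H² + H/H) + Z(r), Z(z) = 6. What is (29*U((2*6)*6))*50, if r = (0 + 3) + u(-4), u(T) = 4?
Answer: 7526950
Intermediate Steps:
r = 7 (r = (0 + 3) + 4 = 3 + 4 = 7)
U(H) = 7 + H² (U(H) = (H² + H/H) + 6 = (H² + 1) + 6 = (1 + H²) + 6 = 7 + H²)
(29*U((2*6)*6))*50 = (29*(7 + ((2*6)*6)²))*50 = (29*(7 + (12*6)²))*50 = (29*(7 + 72²))*50 = (29*(7 + 5184))*50 = (29*5191)*50 = 150539*50 = 7526950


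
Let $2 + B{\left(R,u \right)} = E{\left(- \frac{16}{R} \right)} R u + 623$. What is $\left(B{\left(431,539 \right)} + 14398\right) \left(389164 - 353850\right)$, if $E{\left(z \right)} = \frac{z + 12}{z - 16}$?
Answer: $- \frac{4829074182133}{864} \approx -5.5892 \cdot 10^{9}$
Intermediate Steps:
$E{\left(z \right)} = \frac{12 + z}{-16 + z}$
$B{\left(R,u \right)} = 621 + \frac{R u \left(12 - \frac{16}{R}\right)}{-16 - \frac{16}{R}}$ ($B{\left(R,u \right)} = -2 + \left(\frac{12 - \frac{16}{R}}{-16 - \frac{16}{R}} R u + 623\right) = -2 + \left(\frac{R \left(12 - \frac{16}{R}\right)}{-16 - \frac{16}{R}} u + 623\right) = -2 + \left(\frac{R u \left(12 - \frac{16}{R}\right)}{-16 - \frac{16}{R}} + 623\right) = -2 + \left(623 + \frac{R u \left(12 - \frac{16}{R}\right)}{-16 - \frac{16}{R}}\right) = 621 + \frac{R u \left(12 - \frac{16}{R}\right)}{-16 - \frac{16}{R}}$)
$\left(B{\left(431,539 \right)} + 14398\right) \left(389164 - 353850\right) = \left(\frac{2484 + 2484 \cdot 431 - 431 \cdot 539 \left(-4 + 3 \cdot 431\right)}{4 \left(1 + 431\right)} + 14398\right) \left(389164 - 353850\right) = \left(\frac{2484 + 1070604 - 431 \cdot 539 \left(-4 + 1293\right)}{4 \cdot 432} + 14398\right) 35314 = \left(\frac{1}{4} \cdot \frac{1}{432} \left(2484 + 1070604 - 431 \cdot 539 \cdot 1289\right) + 14398\right) 35314 = \left(\frac{1}{4} \cdot \frac{1}{432} \left(2484 + 1070604 - 299446301\right) + 14398\right) 35314 = \left(\frac{1}{4} \cdot \frac{1}{432} \left(-298373213\right) + 14398\right) 35314 = \left(- \frac{298373213}{1728} + 14398\right) 35314 = \left(- \frac{273493469}{1728}\right) 35314 = - \frac{4829074182133}{864}$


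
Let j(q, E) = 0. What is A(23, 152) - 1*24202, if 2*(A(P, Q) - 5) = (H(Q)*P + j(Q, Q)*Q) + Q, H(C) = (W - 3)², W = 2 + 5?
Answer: -23937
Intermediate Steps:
W = 7
H(C) = 16 (H(C) = (7 - 3)² = 4² = 16)
A(P, Q) = 5 + Q/2 + 8*P (A(P, Q) = 5 + ((16*P + 0*Q) + Q)/2 = 5 + ((16*P + 0) + Q)/2 = 5 + (16*P + Q)/2 = 5 + (Q + 16*P)/2 = 5 + (Q/2 + 8*P) = 5 + Q/2 + 8*P)
A(23, 152) - 1*24202 = (5 + (½)*152 + 8*23) - 1*24202 = (5 + 76 + 184) - 24202 = 265 - 24202 = -23937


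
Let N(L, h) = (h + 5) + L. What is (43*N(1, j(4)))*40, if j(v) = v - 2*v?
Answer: 3440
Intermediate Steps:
j(v) = -v
N(L, h) = 5 + L + h (N(L, h) = (5 + h) + L = 5 + L + h)
(43*N(1, j(4)))*40 = (43*(5 + 1 - 1*4))*40 = (43*(5 + 1 - 4))*40 = (43*2)*40 = 86*40 = 3440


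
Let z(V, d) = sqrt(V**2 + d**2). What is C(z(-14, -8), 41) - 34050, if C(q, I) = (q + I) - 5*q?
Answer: -34009 - 8*sqrt(65) ≈ -34074.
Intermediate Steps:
C(q, I) = I - 4*q (C(q, I) = (I + q) - 5*q = I - 4*q)
C(z(-14, -8), 41) - 34050 = (41 - 4*sqrt((-14)**2 + (-8)**2)) - 34050 = (41 - 4*sqrt(196 + 64)) - 34050 = (41 - 8*sqrt(65)) - 34050 = -34009 - 8*sqrt(65)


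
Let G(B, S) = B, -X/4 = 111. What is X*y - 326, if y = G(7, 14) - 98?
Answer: 40078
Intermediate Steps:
X = -444 (X = -4*111 = -444)
y = -91 (y = 7 - 98 = -91)
X*y - 326 = -444*(-91) - 326 = 40404 - 326 = 40078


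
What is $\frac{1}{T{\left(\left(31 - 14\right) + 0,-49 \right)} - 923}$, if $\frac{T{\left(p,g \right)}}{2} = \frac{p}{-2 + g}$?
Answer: $- \frac{3}{2771} \approx -0.0010826$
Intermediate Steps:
$T{\left(p,g \right)} = \frac{2 p}{-2 + g}$ ($T{\left(p,g \right)} = 2 \frac{p}{-2 + g} = \frac{2 p}{-2 + g}$)
$\frac{1}{T{\left(\left(31 - 14\right) + 0,-49 \right)} - 923} = \frac{1}{\frac{2 \left(\left(31 - 14\right) + 0\right)}{-2 - 49} - 923} = \frac{1}{\frac{2 \left(17 + 0\right)}{-51} - 923} = \frac{1}{2 \cdot 17 \left(- \frac{1}{51}\right) - 923} = \frac{1}{- \frac{2}{3} - 923} = \frac{1}{- \frac{2771}{3}} = - \frac{3}{2771}$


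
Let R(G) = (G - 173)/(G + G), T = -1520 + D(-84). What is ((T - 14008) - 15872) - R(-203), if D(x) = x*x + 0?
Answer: -4942020/203 ≈ -24345.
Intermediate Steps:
D(x) = x² (D(x) = x² + 0 = x²)
T = 5536 (T = -1520 + (-84)² = -1520 + 7056 = 5536)
R(G) = (-173 + G)/(2*G) (R(G) = (-173 + G)/((2*G)) = (-173 + G)*(1/(2*G)) = (-173 + G)/(2*G))
((T - 14008) - 15872) - R(-203) = ((5536 - 14008) - 15872) - (-173 - 203)/(2*(-203)) = (-8472 - 15872) - (-1)*(-376)/(2*203) = -24344 - 1*188/203 = -24344 - 188/203 = -4942020/203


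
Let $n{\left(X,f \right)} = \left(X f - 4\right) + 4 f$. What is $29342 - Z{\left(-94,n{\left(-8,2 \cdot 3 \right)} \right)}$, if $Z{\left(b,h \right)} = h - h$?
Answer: $29342$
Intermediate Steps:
$n{\left(X,f \right)} = -4 + 4 f + X f$ ($n{\left(X,f \right)} = \left(-4 + X f\right) + 4 f = -4 + 4 f + X f$)
$Z{\left(b,h \right)} = 0$
$29342 - Z{\left(-94,n{\left(-8,2 \cdot 3 \right)} \right)} = 29342 - 0 = 29342 + 0 = 29342$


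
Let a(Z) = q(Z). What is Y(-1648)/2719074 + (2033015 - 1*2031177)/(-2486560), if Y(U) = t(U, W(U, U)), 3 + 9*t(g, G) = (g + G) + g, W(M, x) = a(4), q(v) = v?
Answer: -13293034327/15212566452240 ≈ -0.00087382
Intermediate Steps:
a(Z) = Z
W(M, x) = 4
t(g, G) = -⅓ + G/9 + 2*g/9 (t(g, G) = -⅓ + ((g + G) + g)/9 = -⅓ + ((G + g) + g)/9 = -⅓ + (G + 2*g)/9 = -⅓ + (G/9 + 2*g/9) = -⅓ + G/9 + 2*g/9)
Y(U) = ⅑ + 2*U/9 (Y(U) = -⅓ + (⅑)*4 + 2*U/9 = -⅓ + 4/9 + 2*U/9 = ⅑ + 2*U/9)
Y(-1648)/2719074 + (2033015 - 1*2031177)/(-2486560) = (⅑ + (2/9)*(-1648))/2719074 + (2033015 - 1*2031177)/(-2486560) = (⅑ - 3296/9)*(1/2719074) + (2033015 - 2031177)*(-1/2486560) = -3295/9*1/2719074 + 1838*(-1/2486560) = -3295/24471666 - 919/1243280 = -13293034327/15212566452240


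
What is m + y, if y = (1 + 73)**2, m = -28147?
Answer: -22671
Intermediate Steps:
y = 5476 (y = 74**2 = 5476)
m + y = -28147 + 5476 = -22671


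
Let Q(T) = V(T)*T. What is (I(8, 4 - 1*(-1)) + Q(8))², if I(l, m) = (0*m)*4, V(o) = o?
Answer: 4096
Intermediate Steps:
I(l, m) = 0 (I(l, m) = 0*4 = 0)
Q(T) = T² (Q(T) = T*T = T²)
(I(8, 4 - 1*(-1)) + Q(8))² = (0 + 8²)² = (0 + 64)² = 64² = 4096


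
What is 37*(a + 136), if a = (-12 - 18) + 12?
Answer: 4366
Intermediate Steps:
a = -18 (a = -30 + 12 = -18)
37*(a + 136) = 37*(-18 + 136) = 37*118 = 4366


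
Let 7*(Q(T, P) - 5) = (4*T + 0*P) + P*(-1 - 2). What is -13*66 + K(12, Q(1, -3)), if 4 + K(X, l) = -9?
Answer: -871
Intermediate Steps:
Q(T, P) = 5 - 3*P/7 + 4*T/7 (Q(T, P) = 5 + ((4*T + 0*P) + P*(-1 - 2))/7 = 5 + ((4*T + 0) + P*(-3))/7 = 5 + (4*T - 3*P)/7 = 5 + (-3*P + 4*T)/7 = 5 + (-3*P/7 + 4*T/7) = 5 - 3*P/7 + 4*T/7)
K(X, l) = -13 (K(X, l) = -4 - 9 = -13)
-13*66 + K(12, Q(1, -3)) = -13*66 - 13 = -858 - 13 = -871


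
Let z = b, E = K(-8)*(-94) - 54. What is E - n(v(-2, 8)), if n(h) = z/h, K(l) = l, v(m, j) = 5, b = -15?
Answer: 701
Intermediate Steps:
E = 698 (E = -8*(-94) - 54 = 752 - 54 = 698)
z = -15
n(h) = -15/h
E - n(v(-2, 8)) = 698 - (-15)/5 = 698 - 1*(-3) = 698 + 3 = 701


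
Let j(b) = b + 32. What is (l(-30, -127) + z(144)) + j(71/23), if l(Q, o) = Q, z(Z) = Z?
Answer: 3429/23 ≈ 149.09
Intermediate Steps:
j(b) = 32 + b
(l(-30, -127) + z(144)) + j(71/23) = (-30 + 144) + (32 + 71/23) = 114 + (32 + 71*(1/23)) = 114 + (32 + 71/23) = 114 + 807/23 = 3429/23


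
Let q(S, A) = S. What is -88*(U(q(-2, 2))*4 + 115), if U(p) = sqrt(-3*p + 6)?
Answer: -10120 - 704*sqrt(3) ≈ -11339.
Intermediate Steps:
U(p) = sqrt(6 - 3*p)
-88*(U(q(-2, 2))*4 + 115) = -88*(sqrt(6 - 3*(-2))*4 + 115) = -88*(sqrt(6 + 6)*4 + 115) = -88*(sqrt(12)*4 + 115) = -88*((2*sqrt(3))*4 + 115) = -88*(8*sqrt(3) + 115) = -88*(115 + 8*sqrt(3)) = -10120 - 704*sqrt(3)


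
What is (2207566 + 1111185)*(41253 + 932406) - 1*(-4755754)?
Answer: 3231336535663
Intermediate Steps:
(2207566 + 1111185)*(41253 + 932406) - 1*(-4755754) = 3318751*973659 + 4755754 = 3231331779909 + 4755754 = 3231336535663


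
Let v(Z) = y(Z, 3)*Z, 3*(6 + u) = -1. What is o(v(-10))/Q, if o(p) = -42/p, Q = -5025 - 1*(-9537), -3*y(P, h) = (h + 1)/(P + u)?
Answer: 343/30080 ≈ 0.011403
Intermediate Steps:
u = -19/3 (u = -6 + (1/3)*(-1) = -6 - 1/3 = -19/3 ≈ -6.3333)
y(P, h) = -(1 + h)/(3*(-19/3 + P)) (y(P, h) = -(h + 1)/(3*(P - 19/3)) = -(1 + h)/(3*(-19/3 + P)))
Q = 4512 (Q = -5025 + 9537 = 4512)
v(Z) = -4*Z/(-19 + 3*Z) (v(Z) = ((-1 - 1*3)/(-19 + 3*Z))*Z = ((-1 - 3)/(-19 + 3*Z))*Z = (-4/(-19 + 3*Z))*Z = -4*Z/(-19 + 3*Z))
o(v(-10))/Q = -42/((-4*(-10)/(-19 + 3*(-10))))/4512 = -42/((-4*(-10)/(-19 - 30)))*(1/4512) = -42/((-4*(-10)/(-49)))*(1/4512) = -42/((-4*(-10)*(-1/49)))*(1/4512) = -42/(-40/49)*(1/4512) = -42*(-49/40)*(1/4512) = (1029/20)*(1/4512) = 343/30080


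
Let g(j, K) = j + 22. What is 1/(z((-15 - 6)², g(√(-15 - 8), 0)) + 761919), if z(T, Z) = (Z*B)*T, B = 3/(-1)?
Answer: 244271/179018383512 + 147*I*√23/59672794504 ≈ 1.3645e-6 + 1.1814e-8*I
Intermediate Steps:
B = -3 (B = 3*(-1) = -3)
g(j, K) = 22 + j
z(T, Z) = -3*T*Z (z(T, Z) = (Z*(-3))*T = (-3*Z)*T = -3*T*Z)
1/(z((-15 - 6)², g(√(-15 - 8), 0)) + 761919) = 1/(-3*(-15 - 6)²*(22 + √(-15 - 8)) + 761919) = 1/(-3*(-21)²*(22 + √(-23)) + 761919) = 1/(-3*441*(22 + I*√23) + 761919) = 1/((-29106 - 1323*I*√23) + 761919) = 1/(732813 - 1323*I*√23)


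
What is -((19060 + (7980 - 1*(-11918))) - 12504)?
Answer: -26454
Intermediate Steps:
-((19060 + (7980 - 1*(-11918))) - 12504) = -((19060 + (7980 + 11918)) - 12504) = -((19060 + 19898) - 12504) = -(38958 - 12504) = -1*26454 = -26454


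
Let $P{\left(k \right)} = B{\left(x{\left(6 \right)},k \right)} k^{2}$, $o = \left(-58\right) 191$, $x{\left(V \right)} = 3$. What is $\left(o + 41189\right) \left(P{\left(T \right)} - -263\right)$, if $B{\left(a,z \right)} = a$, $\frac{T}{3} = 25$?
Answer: $516042318$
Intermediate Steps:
$T = 75$ ($T = 3 \cdot 25 = 75$)
$o = -11078$
$P{\left(k \right)} = 3 k^{2}$
$\left(o + 41189\right) \left(P{\left(T \right)} - -263\right) = \left(-11078 + 41189\right) \left(3 \cdot 75^{2} - -263\right) = 30111 \left(3 \cdot 5625 + \left(-13513 + 13776\right)\right) = 30111 \left(16875 + 263\right) = 30111 \cdot 17138 = 516042318$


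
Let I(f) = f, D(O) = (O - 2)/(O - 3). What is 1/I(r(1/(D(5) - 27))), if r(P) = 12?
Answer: 1/12 ≈ 0.083333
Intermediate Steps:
D(O) = (-2 + O)/(-3 + O)
1/I(r(1/(D(5) - 27))) = 1/12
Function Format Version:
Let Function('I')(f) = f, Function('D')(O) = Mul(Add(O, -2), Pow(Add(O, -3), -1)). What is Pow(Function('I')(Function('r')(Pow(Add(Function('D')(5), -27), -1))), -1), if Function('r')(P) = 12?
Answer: Rational(1, 12) ≈ 0.083333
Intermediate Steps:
Function('D')(O) = Mul(Pow(Add(-3, O), -1), Add(-2, O)) (Function('D')(O) = Mul(Add(-2, O), Pow(Add(-3, O), -1)) = Mul(Pow(Add(-3, O), -1), Add(-2, O)))
Pow(Function('I')(Function('r')(Pow(Add(Function('D')(5), -27), -1))), -1) = Pow(12, -1) = Rational(1, 12)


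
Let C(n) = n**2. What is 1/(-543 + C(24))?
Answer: 1/33 ≈ 0.030303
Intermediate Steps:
1/(-543 + C(24)) = 1/(-543 + 24**2) = 1/(-543 + 576) = 1/33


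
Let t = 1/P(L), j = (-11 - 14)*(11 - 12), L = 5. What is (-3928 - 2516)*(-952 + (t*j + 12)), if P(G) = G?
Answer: 6025140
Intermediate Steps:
j = 25 (j = -25*(-1) = 25)
t = ⅕ (t = 1/5 = ⅕ ≈ 0.20000)
(-3928 - 2516)*(-952 + (t*j + 12)) = (-3928 - 2516)*(-952 + ((⅕)*25 + 12)) = -6444*(-952 + (5 + 12)) = -6444*(-952 + 17) = -6444*(-935) = 6025140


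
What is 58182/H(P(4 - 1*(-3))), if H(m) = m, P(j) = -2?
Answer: -29091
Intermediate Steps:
58182/H(P(4 - 1*(-3))) = 58182/(-2) = 58182*(-½) = -29091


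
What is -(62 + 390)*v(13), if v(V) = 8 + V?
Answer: -9492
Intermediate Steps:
-(62 + 390)*v(13) = -(62 + 390)*(8 + 13) = -452*21 = -1*9492 = -9492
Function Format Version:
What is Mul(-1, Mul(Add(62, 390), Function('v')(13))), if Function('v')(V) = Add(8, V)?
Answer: -9492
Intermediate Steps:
Mul(-1, Mul(Add(62, 390), Function('v')(13))) = Mul(-1, Mul(Add(62, 390), Add(8, 13))) = Mul(-1, Mul(452, 21)) = Mul(-1, 9492) = -9492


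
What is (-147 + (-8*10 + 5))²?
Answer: 49284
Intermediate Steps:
(-147 + (-8*10 + 5))² = (-147 + (-80 + 5))² = (-147 - 75)² = (-222)² = 49284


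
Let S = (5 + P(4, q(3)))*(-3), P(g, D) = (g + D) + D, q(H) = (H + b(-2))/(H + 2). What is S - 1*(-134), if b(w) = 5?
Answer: 487/5 ≈ 97.400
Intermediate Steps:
q(H) = (5 + H)/(2 + H) (q(H) = (H + 5)/(H + 2) = (5 + H)/(2 + H))
P(g, D) = g + 2*D (P(g, D) = (D + g) + D = g + 2*D)
S = -183/5 (S = (5 + (4 + 2*((5 + 3)/(2 + 3))))*(-3) = (5 + (4 + 2*(8/5)))*(-3) = (5 + (4 + 16/5))*(-3) = (5 + 36/5)*(-3) = (61/5)*(-3) = -183/5 ≈ -36.600)
S - 1*(-134) = -183/5 - 1*(-134) = -183/5 + 134 = 487/5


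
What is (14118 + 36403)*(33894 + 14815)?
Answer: 2460827389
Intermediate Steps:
(14118 + 36403)*(33894 + 14815) = 50521*48709 = 2460827389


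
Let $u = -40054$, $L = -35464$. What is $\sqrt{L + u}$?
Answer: $i \sqrt{75518} \approx 274.81 i$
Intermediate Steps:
$\sqrt{L + u} = \sqrt{-35464 - 40054} = \sqrt{-75518} = i \sqrt{75518}$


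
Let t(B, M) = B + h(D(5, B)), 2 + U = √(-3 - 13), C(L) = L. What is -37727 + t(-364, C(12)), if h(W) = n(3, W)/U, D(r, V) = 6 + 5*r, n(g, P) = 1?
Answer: -380911/10 - I/5 ≈ -38091.0 - 0.2*I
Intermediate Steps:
U = -2 + 4*I (U = -2 + √(-3 - 13) = -2 + √(-16) = -2 + 4*I ≈ -2.0 + 4.0*I)
h(W) = (-2 - 4*I)/20 (h(W) = 1/(-2 + 4*I) = 1*((-2 - 4*I)/20) = (-2 - 4*I)/20)
t(B, M) = -⅒ + B - I/5 (t(B, M) = B + (-⅒ - I/5) = -⅒ + B - I/5)
-37727 + t(-364, C(12)) = -37727 + (-⅒ - 364 - I/5) = -37727 + (-3641/10 - I/5) = -380911/10 - I/5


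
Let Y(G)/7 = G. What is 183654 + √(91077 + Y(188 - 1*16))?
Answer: 183654 + √92281 ≈ 1.8396e+5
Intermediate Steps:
Y(G) = 7*G
183654 + √(91077 + Y(188 - 1*16)) = 183654 + √(91077 + 7*(188 - 1*16)) = 183654 + √(91077 + 7*(188 - 16)) = 183654 + √(91077 + 7*172) = 183654 + √(91077 + 1204) = 183654 + √92281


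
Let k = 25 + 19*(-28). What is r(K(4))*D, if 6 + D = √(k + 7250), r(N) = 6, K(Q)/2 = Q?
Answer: -36 + 6*√6743 ≈ 456.69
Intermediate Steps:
k = -507 (k = 25 - 532 = -507)
K(Q) = 2*Q
D = -6 + √6743 (D = -6 + √(-507 + 7250) = -6 + √6743 ≈ 76.116)
r(K(4))*D = 6*(-6 + √6743) = -36 + 6*√6743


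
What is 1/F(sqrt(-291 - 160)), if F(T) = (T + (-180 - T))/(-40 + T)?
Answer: 2/9 - I*sqrt(451)/180 ≈ 0.22222 - 0.11798*I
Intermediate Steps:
F(T) = -180/(-40 + T)
1/F(sqrt(-291 - 160)) = 1/(-180/(-40 + sqrt(-291 - 160))) = 1/(-180/(-40 + sqrt(-451))) = 1/(-180/(-40 + I*sqrt(451))) = 2/9 - I*sqrt(451)/180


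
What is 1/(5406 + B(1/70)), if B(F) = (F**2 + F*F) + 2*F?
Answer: 2450/13244771 ≈ 0.00018498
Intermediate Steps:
B(F) = 2*F + 2*F**2 (B(F) = (F**2 + F**2) + 2*F = 2*F**2 + 2*F = 2*F + 2*F**2)
1/(5406 + B(1/70)) = 1/(5406 + 2*(1 + 1/70)/70) = 1/(5406 + 2*(1/70)*(1 + 1/70)) = 1/(5406 + 2*(1/70)*(71/70)) = 1/(5406 + 71/2450) = 1/(13244771/2450) = 2450/13244771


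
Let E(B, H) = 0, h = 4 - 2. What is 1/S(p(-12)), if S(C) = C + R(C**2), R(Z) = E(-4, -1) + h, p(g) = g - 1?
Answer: -1/11 ≈ -0.090909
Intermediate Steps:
h = 2
p(g) = -1 + g
R(Z) = 2 (R(Z) = 0 + 2 = 2)
S(C) = 2 + C (S(C) = C + 2 = 2 + C)
1/S(p(-12)) = 1/(2 + (-1 - 12)) = 1/(2 - 13) = 1/(-11) = -1/11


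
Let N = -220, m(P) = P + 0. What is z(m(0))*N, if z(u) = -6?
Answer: 1320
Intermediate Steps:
m(P) = P
z(m(0))*N = -6*(-220) = 1320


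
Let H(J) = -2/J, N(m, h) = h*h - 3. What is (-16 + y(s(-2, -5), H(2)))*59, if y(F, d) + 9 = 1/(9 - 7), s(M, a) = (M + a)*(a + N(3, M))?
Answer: -2891/2 ≈ -1445.5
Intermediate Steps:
N(m, h) = -3 + h**2 (N(m, h) = h**2 - 3 = -3 + h**2)
s(M, a) = (M + a)*(-3 + a + M**2) (s(M, a) = (M + a)*(a + (-3 + M**2)) = (M + a)*(-3 + a + M**2))
y(F, d) = -17/2 (y(F, d) = -9 + 1/(9 - 7) = -9 + 1/2 = -17/2)
(-16 + y(s(-2, -5), H(2)))*59 = (-16 - 17/2)*59 = -49/2*59 = -2891/2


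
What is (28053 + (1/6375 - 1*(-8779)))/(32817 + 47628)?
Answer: 234804001/512836875 ≈ 0.45785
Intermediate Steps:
(28053 + (1/6375 - 1*(-8779)))/(32817 + 47628) = (28053 + (1/6375 + 8779))/80445 = (28053 + 55966126/6375)*(1/80445) = (234804001/6375)*(1/80445) = 234804001/512836875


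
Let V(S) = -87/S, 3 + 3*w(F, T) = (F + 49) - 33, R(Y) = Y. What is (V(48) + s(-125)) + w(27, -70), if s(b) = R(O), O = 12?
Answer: 1129/48 ≈ 23.521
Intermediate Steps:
s(b) = 12
w(F, T) = 13/3 + F/3 (w(F, T) = -1 + ((F + 49) - 33)/3 = -1 + ((49 + F) - 33)/3 = -1 + (16 + F)/3 = -1 + (16/3 + F/3) = 13/3 + F/3)
(V(48) + s(-125)) + w(27, -70) = (-87/48 + 12) + (13/3 + (1/3)*27) = (-87*1/48 + 12) + (13/3 + 9) = (-29/16 + 12) + 40/3 = 163/16 + 40/3 = 1129/48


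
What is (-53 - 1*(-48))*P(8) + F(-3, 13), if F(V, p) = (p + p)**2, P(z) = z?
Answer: 636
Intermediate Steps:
F(V, p) = 4*p**2 (F(V, p) = (2*p)**2 = 4*p**2)
(-53 - 1*(-48))*P(8) + F(-3, 13) = (-53 - 1*(-48))*8 + 4*13**2 = (-53 + 48)*8 + 4*169 = -5*8 + 676 = -40 + 676 = 636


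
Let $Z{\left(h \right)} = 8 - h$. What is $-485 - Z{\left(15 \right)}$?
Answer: $-478$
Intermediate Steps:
$-485 - Z{\left(15 \right)} = -485 - \left(8 - 15\right) = -485 - -7 = -485 + 7 = -478$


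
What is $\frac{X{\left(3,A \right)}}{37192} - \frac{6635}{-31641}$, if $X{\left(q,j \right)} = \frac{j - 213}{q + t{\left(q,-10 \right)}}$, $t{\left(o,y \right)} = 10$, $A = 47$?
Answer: $\frac{1601371777}{7649148468} \approx 0.20935$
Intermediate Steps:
$X{\left(q,j \right)} = \frac{-213 + j}{10 + q}$ ($X{\left(q,j \right)} = \frac{j - 213}{q + 10} = \frac{-213 + j}{10 + q}$)
$\frac{X{\left(3,A \right)}}{37192} - \frac{6635}{-31641} = \frac{\frac{1}{10 + 3} \left(-213 + 47\right)}{37192} - \frac{6635}{-31641} = \frac{1}{13} \left(-166\right) \frac{1}{37192} - - \frac{6635}{31641} = \frac{1}{13} \left(-166\right) \frac{1}{37192} + \frac{6635}{31641} = \left(- \frac{166}{13}\right) \frac{1}{37192} + \frac{6635}{31641} = - \frac{83}{241748} + \frac{6635}{31641} = \frac{1601371777}{7649148468}$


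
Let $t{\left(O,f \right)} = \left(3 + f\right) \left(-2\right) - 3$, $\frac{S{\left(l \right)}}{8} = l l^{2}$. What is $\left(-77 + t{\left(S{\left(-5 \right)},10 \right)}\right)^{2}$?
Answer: $11236$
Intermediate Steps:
$S{\left(l \right)} = 8 l^{3}$ ($S{\left(l \right)} = 8 l l^{2} = 8 l^{3}$)
$t{\left(O,f \right)} = -9 - 2 f$ ($t{\left(O,f \right)} = \left(-6 - 2 f\right) - 3 = -9 - 2 f$)
$\left(-77 + t{\left(S{\left(-5 \right)},10 \right)}\right)^{2} = \left(-77 - 29\right)^{2} = \left(-106\right)^{2} = 11236$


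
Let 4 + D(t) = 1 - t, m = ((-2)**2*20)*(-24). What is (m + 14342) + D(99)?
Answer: 12320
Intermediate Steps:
m = -1920 (m = (4*20)*(-24) = 80*(-24) = -1920)
D(t) = -3 - t (D(t) = -4 + (1 - t) = -3 - t)
(m + 14342) + D(99) = (-1920 + 14342) + (-3 - 1*99) = 12422 + (-3 - 99) = 12422 - 102 = 12320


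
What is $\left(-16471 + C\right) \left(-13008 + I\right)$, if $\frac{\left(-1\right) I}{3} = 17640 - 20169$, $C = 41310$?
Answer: $-134652219$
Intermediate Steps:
$I = 7587$ ($I = - 3 \left(17640 - 20169\right) = \left(-3\right) \left(-2529\right) = 7587$)
$\left(-16471 + C\right) \left(-13008 + I\right) = \left(-16471 + 41310\right) \left(-13008 + 7587\right) = 24839 \left(-5421\right) = -134652219$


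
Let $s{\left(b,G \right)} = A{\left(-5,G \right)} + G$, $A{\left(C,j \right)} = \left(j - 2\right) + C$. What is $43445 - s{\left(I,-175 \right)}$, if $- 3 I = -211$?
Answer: $43802$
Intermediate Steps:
$A{\left(C,j \right)} = -2 + C + j$ ($A{\left(C,j \right)} = \left(-2 + j\right) + C = -2 + C + j$)
$I = \frac{211}{3}$ ($I = \left(- \frac{1}{3}\right) \left(-211\right) = \frac{211}{3} \approx 70.333$)
$s{\left(b,G \right)} = -7 + 2 G$ ($s{\left(b,G \right)} = \left(-2 - 5 + G\right) + G = \left(-7 + G\right) + G = -7 + 2 G$)
$43445 - s{\left(I,-175 \right)} = 43445 - \left(-7 + 2 \left(-175\right)\right) = 43445 - \left(-7 - 350\right) = 43445 - -357 = 43445 + 357 = 43802$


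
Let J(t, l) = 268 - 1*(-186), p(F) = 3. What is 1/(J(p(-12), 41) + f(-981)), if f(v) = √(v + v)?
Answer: 227/104039 - 3*I*√218/208078 ≈ 0.0021819 - 0.00021287*I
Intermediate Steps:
J(t, l) = 454 (J(t, l) = 268 + 186 = 454)
f(v) = √2*√v (f(v) = √(2*v) = √2*√v)
1/(J(p(-12), 41) + f(-981)) = 1/(454 + √2*√(-981)) = 1/(454 + √2*(3*I*√109)) = 1/(454 + 3*I*√218)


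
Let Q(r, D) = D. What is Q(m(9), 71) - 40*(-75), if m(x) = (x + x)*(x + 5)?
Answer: 3071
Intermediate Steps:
m(x) = 2*x*(5 + x) (m(x) = (2*x)*(5 + x) = 2*x*(5 + x))
Q(m(9), 71) - 40*(-75) = 71 - 40*(-75) = 71 - 1*(-3000) = 71 + 3000 = 3071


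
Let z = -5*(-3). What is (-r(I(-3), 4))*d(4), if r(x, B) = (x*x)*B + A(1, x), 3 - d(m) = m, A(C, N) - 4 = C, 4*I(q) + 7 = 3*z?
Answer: 366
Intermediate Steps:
z = 15
I(q) = 19/2 (I(q) = -7/4 + (3*15)/4 = -7/4 + (1/4)*45 = -7/4 + 45/4 = 19/2)
A(C, N) = 4 + C
d(m) = 3 - m
r(x, B) = 5 + B*x**2 (r(x, B) = (x*x)*B + (4 + 1) = x**2*B + 5 = B*x**2 + 5 = 5 + B*x**2)
(-r(I(-3), 4))*d(4) = (-(5 + 4*(19/2)**2))*(3 - 1*4) = (-(5 + 4*(361/4)))*(3 - 4) = -(5 + 361)*(-1) = -1*366*(-1) = -366*(-1) = 366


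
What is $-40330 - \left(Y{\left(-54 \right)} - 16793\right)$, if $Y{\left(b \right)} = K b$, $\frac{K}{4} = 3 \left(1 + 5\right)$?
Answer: $-19649$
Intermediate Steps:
$K = 72$ ($K = 4 \cdot 3 \left(1 + 5\right) = 4 \cdot 3 \cdot 6 = 4 \cdot 18 = 72$)
$Y{\left(b \right)} = 72 b$
$-40330 - \left(Y{\left(-54 \right)} - 16793\right) = -40330 - \left(72 \left(-54\right) - 16793\right) = -40330 - \left(-3888 - 16793\right) = -40330 - -20681 = -40330 + 20681 = -19649$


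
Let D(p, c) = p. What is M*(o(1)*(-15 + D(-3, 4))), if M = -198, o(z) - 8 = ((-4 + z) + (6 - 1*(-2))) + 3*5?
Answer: 99792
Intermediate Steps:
o(z) = 27 + z (o(z) = 8 + (((-4 + z) + (6 - 1*(-2))) + 3*5) = 8 + (((-4 + z) + (6 + 2)) + 15) = 8 + (((-4 + z) + 8) + 15) = 8 + ((4 + z) + 15) = 8 + (19 + z) = 27 + z)
M*(o(1)*(-15 + D(-3, 4))) = -198*(27 + 1)*(-15 - 3) = -5544*(-18) = -198*(-504) = 99792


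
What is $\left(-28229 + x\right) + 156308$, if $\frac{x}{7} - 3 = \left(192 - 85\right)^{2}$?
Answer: $208243$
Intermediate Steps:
$x = 80164$ ($x = 21 + 7 \left(192 - 85\right)^{2} = 21 + 7 \cdot 107^{2} = 21 + 7 \cdot 11449 = 21 + 80143 = 80164$)
$\left(-28229 + x\right) + 156308 = \left(-28229 + 80164\right) + 156308 = 51935 + 156308 = 208243$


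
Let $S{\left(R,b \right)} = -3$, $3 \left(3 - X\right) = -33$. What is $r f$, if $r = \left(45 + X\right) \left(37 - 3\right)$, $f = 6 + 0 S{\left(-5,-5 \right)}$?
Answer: $12036$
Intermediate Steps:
$X = 14$ ($X = 3 - -11 = 3 + 11 = 14$)
$f = 6$ ($f = 6 + 0 \left(-3\right) = 6 + 0 = 6$)
$r = 2006$ ($r = \left(45 + 14\right) \left(37 - 3\right) = 59 \cdot 34 = 2006$)
$r f = 2006 \cdot 6 = 12036$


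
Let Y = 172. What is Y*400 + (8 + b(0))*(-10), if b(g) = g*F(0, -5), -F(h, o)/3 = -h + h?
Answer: 68720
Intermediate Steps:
F(h, o) = 0 (F(h, o) = -3*(-h + h) = -3*0 = 0)
b(g) = 0 (b(g) = g*0 = 0)
Y*400 + (8 + b(0))*(-10) = 172*400 + (8 + 0)*(-10) = 68800 + 8*(-10) = 68800 - 80 = 68720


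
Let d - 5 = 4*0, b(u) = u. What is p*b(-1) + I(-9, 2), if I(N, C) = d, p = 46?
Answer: -41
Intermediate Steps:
d = 5 (d = 5 + 4*0 = 5 + 0 = 5)
I(N, C) = 5
p*b(-1) + I(-9, 2) = 46*(-1) + 5 = -46 + 5 = -41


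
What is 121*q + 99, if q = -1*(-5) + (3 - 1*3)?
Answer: 704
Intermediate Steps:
q = 5 (q = 5 + (3 - 3) = 5 + 0 = 5)
121*q + 99 = 121*5 + 99 = 605 + 99 = 704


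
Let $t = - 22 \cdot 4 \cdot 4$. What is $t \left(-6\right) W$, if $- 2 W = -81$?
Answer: $85536$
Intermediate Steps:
$W = \frac{81}{2}$ ($W = \left(- \frac{1}{2}\right) \left(-81\right) = \frac{81}{2} \approx 40.5$)
$t = -352$ ($t = \left(-22\right) 16 = -352$)
$t \left(-6\right) W = \left(-352\right) \left(-6\right) \frac{81}{2} = 2112 \cdot \frac{81}{2} = 85536$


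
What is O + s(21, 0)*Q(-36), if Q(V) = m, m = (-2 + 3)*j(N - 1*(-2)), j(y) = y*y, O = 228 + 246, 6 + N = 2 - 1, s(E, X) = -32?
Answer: 186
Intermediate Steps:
N = -5 (N = -6 + (2 - 1) = -6 + 1 = -5)
O = 474
j(y) = y**2
m = 9 (m = (-2 + 3)*(-5 - 1*(-2))**2 = 1*(-5 + 2)**2 = 1*(-3)**2 = 1*9 = 9)
Q(V) = 9
O + s(21, 0)*Q(-36) = 474 - 32*9 = 474 - 288 = 186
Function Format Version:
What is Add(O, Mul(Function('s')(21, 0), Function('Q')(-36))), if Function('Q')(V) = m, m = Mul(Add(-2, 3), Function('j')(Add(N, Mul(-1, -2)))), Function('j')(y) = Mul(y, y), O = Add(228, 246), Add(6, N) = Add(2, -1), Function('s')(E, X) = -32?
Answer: 186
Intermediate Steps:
N = -5 (N = Add(-6, Add(2, -1)) = Add(-6, 1) = -5)
O = 474
Function('j')(y) = Pow(y, 2)
m = 9 (m = Mul(Add(-2, 3), Pow(Add(-5, Mul(-1, -2)), 2)) = Mul(1, Pow(Add(-5, 2), 2)) = Mul(1, Pow(-3, 2)) = Mul(1, 9) = 9)
Function('Q')(V) = 9
Add(O, Mul(Function('s')(21, 0), Function('Q')(-36))) = Add(474, Mul(-32, 9)) = Add(474, -288) = 186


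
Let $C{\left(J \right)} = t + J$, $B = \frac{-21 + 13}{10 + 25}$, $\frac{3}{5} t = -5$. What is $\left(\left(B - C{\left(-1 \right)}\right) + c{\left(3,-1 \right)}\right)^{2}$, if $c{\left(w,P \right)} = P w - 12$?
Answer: $\frac{383161}{11025} \approx 34.754$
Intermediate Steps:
$t = - \frac{25}{3}$ ($t = \frac{5}{3} \left(-5\right) = - \frac{25}{3} \approx -8.3333$)
$c{\left(w,P \right)} = -12 + P w$
$B = - \frac{8}{35} \approx -0.22857$
$C{\left(J \right)} = - \frac{25}{3} + J$
$\left(\left(B - C{\left(-1 \right)}\right) + c{\left(3,-1 \right)}\right)^{2} = \left(\left(- \frac{8}{35} - \left(- \frac{25}{3} - 1\right)\right) - 15\right)^{2} = \left(\left(- \frac{8}{35} - - \frac{28}{3}\right) - 15\right)^{2} = \left(\left(- \frac{8}{35} + \frac{28}{3}\right) - 15\right)^{2} = \left(\frac{956}{105} - 15\right)^{2} = \left(- \frac{619}{105}\right)^{2} = \frac{383161}{11025}$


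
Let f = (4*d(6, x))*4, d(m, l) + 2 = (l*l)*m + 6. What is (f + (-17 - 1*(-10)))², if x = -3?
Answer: 848241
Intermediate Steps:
d(m, l) = 4 + m*l² (d(m, l) = -2 + ((l*l)*m + 6) = -2 + (l²*m + 6) = -2 + (m*l² + 6) = -2 + (6 + m*l²) = 4 + m*l²)
f = 928 (f = (4*(4 + 6*(-3)²))*4 = (4*(4 + 6*9))*4 = (4*(4 + 54))*4 = (4*58)*4 = 232*4 = 928)
(f + (-17 - 1*(-10)))² = (928 + (-17 - 1*(-10)))² = (928 + (-17 + 10))² = (928 - 7)² = 921² = 848241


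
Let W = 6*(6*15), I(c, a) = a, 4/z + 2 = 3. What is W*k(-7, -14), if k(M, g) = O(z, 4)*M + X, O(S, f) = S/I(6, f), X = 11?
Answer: 2160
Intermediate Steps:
z = 4 (z = 4/(-2 + 3) = 4/1 = 4*1 = 4)
O(S, f) = S/f
k(M, g) = 11 + M (k(M, g) = (4/4)*M + 11 = (4*(¼))*M + 11 = 1*M + 11 = M + 11 = 11 + M)
W = 540 (W = 6*90 = 540)
W*k(-7, -14) = 540*(11 - 7) = 540*4 = 2160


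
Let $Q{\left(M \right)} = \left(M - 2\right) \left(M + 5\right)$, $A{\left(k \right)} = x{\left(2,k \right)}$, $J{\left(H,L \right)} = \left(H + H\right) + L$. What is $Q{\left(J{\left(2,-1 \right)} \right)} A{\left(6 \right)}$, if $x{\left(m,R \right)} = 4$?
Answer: $32$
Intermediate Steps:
$J{\left(H,L \right)} = L + 2 H$ ($J{\left(H,L \right)} = 2 H + L = L + 2 H$)
$A{\left(k \right)} = 4$
$Q{\left(M \right)} = \left(-2 + M\right) \left(5 + M\right)$
$Q{\left(J{\left(2,-1 \right)} \right)} A{\left(6 \right)} = \left(-10 + \left(-1 + 2 \cdot 2\right)^{2} + 3 \left(-1 + 2 \cdot 2\right)\right) 4 = \left(-10 + \left(-1 + 4\right)^{2} + 3 \left(-1 + 4\right)\right) 4 = \left(-10 + 3^{2} + 3 \cdot 3\right) 4 = \left(-10 + 9 + 9\right) 4 = 8 \cdot 4 = 32$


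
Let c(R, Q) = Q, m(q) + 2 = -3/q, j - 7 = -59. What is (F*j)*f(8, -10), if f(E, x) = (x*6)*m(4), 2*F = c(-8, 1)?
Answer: -4290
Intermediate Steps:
j = -52 (j = 7 - 59 = -52)
m(q) = -2 - 3/q
F = 1/2 (F = (1/2)*1 = 1/2 ≈ 0.50000)
f(E, x) = -33*x/2 (f(E, x) = (x*6)*(-2 - 3/4) = (6*x)*(-2 - 3*1/4) = (6*x)*(-2 - 3/4) = (6*x)*(-11/4) = -33*x/2)
(F*j)*f(8, -10) = ((1/2)*(-52))*(-33/2*(-10)) = -26*165 = -4290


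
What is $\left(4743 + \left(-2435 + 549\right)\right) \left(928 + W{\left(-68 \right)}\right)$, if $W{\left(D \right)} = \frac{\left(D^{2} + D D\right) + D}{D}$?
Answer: $2265601$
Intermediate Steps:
$W{\left(D \right)} = \frac{D + 2 D^{2}}{D}$ ($W{\left(D \right)} = \frac{\left(D^{2} + D^{2}\right) + D}{D} = \frac{2 D^{2} + D}{D} = \frac{D + 2 D^{2}}{D}$)
$\left(4743 + \left(-2435 + 549\right)\right) \left(928 + W{\left(-68 \right)}\right) = \left(4743 + \left(-2435 + 549\right)\right) \left(928 + \left(1 + 2 \left(-68\right)\right)\right) = \left(4743 - 1886\right) \left(928 + \left(1 - 136\right)\right) = 2857 \left(928 - 135\right) = 2857 \cdot 793 = 2265601$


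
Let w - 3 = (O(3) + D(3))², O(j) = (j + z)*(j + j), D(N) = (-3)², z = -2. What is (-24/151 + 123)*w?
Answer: 4229172/151 ≈ 28008.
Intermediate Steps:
D(N) = 9
O(j) = 2*j*(-2 + j) (O(j) = (j - 2)*(j + j) = (-2 + j)*(2*j) = 2*j*(-2 + j))
w = 228 (w = 3 + (2*3*(-2 + 3) + 9)² = 3 + (2*3*1 + 9)² = 3 + (6 + 9)² = 3 + 15² = 3 + 225 = 228)
(-24/151 + 123)*w = (-24/151 + 123)*228 = (18549/151)*228 = 4229172/151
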